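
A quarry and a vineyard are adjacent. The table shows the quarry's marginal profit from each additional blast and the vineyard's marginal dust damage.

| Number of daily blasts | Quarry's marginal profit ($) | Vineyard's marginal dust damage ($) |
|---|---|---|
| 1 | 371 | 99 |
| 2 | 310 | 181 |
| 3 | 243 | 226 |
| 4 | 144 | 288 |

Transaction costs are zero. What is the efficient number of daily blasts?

3

Bargaining reaches the level where marginal profit last exceeds marginal dust damage.
That holds through level 3 (243 ≥ 226) but not at 4 (144 < 288).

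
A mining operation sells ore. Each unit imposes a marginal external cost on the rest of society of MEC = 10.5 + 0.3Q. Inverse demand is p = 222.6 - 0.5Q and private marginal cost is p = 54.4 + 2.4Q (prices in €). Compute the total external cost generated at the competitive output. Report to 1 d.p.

€1113.6

Market equilibrium (private): 54.4 + 2.4Q = 222.6 - 0.5Q → Q_m = 58.0000.
Total external cost = ∫₀^{Q_m} (10.5 + 0.3Q) dQ = 10.5×58.0000 + ½×0.3×58.0000² = 1113.6000.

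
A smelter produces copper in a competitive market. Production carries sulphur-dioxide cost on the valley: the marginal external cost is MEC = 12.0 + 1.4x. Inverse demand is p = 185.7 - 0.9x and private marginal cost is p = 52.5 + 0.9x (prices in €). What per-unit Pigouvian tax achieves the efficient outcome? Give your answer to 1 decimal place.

tax = €65.0 per unit

Social marginal cost = private MC + MEC = 64.5 + 2.3x.
Set SMC = demand: 64.5 + 2.3x = 185.7 - 0.9x → x* = 37.8750.
The Pigouvian tax equals MEC at x*: 12.0 + 1.4×37.8750 = 65.0250.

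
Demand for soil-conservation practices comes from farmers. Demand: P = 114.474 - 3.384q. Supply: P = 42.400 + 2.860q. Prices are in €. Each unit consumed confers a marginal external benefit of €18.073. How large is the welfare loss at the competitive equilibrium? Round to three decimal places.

Market equilibrium (private): 42.400 + 2.860q = 114.474 - 3.384q → q_m = 11.5429.
Social marginal benefit = demand + MEB = 132.547 - 3.384q.
Set SMB = MC: 132.547 - 3.384q = 42.400 + 2.860q → q* = 14.4374.
The welfare-loss triangle has base |q_m − q*| and height MEB(q_m) (the vertical gap between SMB and MC is zero at q* and MEB at q_m).
DWL = ½ × 2.8945 × 18.0730 = 26.1561.

DWL = €26.156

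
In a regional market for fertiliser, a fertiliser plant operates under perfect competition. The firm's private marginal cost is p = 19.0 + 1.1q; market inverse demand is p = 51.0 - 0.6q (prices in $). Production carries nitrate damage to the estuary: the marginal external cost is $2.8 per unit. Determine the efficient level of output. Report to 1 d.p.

Social marginal cost = private MC + MEC = 21.8 + 1.1q.
Set SMC = demand: 21.8 + 1.1q = 51.0 - 0.6q → q* = 17.1765.

q* = 17.2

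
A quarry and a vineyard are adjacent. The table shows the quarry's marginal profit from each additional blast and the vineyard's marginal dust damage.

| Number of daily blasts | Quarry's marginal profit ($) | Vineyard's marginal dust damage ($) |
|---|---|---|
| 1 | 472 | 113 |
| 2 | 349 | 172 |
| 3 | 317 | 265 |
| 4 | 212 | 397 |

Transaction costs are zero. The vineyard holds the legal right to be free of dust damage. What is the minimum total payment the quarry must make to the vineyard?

Efficient level: marginal profit ≥ marginal dust damage through level 3, so k* = 3.
With the vineyard holding the right, the quarry must at least compensate total damage at k*: 113 + 172 + 265 = 550.

$550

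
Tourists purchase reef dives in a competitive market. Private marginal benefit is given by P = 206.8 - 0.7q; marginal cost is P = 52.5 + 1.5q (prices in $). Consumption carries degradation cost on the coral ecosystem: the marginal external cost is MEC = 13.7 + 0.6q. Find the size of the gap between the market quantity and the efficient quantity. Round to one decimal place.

19.9 units

Market equilibrium (private): 52.5 + 1.5q = 206.8 - 0.7q → q_m = 70.1364.
Social marginal benefit = demand − MEC = 193.1 - 1.3q.
Set SMB = MC: 193.1 - 1.3q = 52.5 + 1.5q → q* = 50.2143.
Gap = |70.1364 − 50.2143| = 19.9221.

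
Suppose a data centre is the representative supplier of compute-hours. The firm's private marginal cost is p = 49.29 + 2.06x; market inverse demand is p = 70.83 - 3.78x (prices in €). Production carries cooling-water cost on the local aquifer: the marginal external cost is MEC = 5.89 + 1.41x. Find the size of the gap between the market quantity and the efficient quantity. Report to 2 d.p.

Market equilibrium (private): 49.29 + 2.06x = 70.83 - 3.78x → x_m = 3.6884.
Social marginal cost = private MC + MEC = 55.18 + 3.47x.
Set SMC = demand: 55.18 + 3.47x = 70.83 - 3.78x → x* = 2.1586.
Gap = |3.6884 − 2.1586| = 1.5298.

1.53 units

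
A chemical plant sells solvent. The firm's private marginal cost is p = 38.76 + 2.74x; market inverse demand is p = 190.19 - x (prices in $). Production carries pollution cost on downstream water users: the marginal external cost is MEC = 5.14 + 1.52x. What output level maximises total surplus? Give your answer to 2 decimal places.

Social marginal cost = private MC + MEC = 43.90 + 4.26x.
Set SMC = demand: 43.90 + 4.26x = 190.19 - x → x* = 27.8118.

x* = 27.81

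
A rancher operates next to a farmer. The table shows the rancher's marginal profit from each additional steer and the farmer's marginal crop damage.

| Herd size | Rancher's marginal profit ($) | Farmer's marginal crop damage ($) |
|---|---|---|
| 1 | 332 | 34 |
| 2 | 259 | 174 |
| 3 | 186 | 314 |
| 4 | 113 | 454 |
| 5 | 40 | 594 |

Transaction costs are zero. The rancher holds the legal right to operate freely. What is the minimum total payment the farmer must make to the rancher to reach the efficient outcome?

Left alone the rancher would choose level 5 (marginal profit stays positive).
Efficient level: k* = 2 (marginal profit ≥ marginal crop damage through 2).
The farmer must at least cover the rancher's forgone profit from cutting 5→2: 186 + 113 + 40 = 339.

$339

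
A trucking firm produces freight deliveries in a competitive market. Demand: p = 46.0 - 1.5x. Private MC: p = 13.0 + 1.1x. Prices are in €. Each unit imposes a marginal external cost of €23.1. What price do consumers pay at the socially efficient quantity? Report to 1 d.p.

P = €40.3

Social marginal cost = private MC + MEC = 36.1 + 1.1x.
Set SMC = demand: 36.1 + 1.1x = 46.0 - 1.5x → x* = 3.8077.
Consumer price on the demand curve at x*: 46.0 − 1.5×3.8077 = 40.2885.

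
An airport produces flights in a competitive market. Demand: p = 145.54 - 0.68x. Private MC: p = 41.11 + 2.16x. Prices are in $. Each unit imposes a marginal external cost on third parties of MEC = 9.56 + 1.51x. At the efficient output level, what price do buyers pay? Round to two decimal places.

Social marginal cost = private MC + MEC = 50.67 + 3.67x.
Set SMC = demand: 50.67 + 3.67x = 145.54 - 0.68x → x* = 21.8092.
Consumer price on the demand curve at x*: 145.54 − 0.68×21.8092 = 130.7097.

P = $130.71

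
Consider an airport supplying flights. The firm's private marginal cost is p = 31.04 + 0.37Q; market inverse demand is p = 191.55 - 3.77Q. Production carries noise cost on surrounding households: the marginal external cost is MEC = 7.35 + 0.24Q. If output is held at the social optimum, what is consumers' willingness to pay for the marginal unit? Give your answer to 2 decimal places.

Social marginal cost = private MC + MEC = 38.39 + 0.61Q.
Set SMC = demand: 38.39 + 0.61Q = 191.55 - 3.77Q → Q* = 34.9680.
Consumer price on the demand curve at Q*: 191.55 − 3.77×34.9680 = 59.7206.

P = 59.72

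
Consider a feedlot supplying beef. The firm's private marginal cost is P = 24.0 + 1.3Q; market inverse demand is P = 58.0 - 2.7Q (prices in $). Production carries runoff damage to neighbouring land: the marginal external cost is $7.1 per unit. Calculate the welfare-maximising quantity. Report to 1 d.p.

Q* = 6.7

Social marginal cost = private MC + MEC = 31.1 + 1.3Q.
Set SMC = demand: 31.1 + 1.3Q = 58.0 - 2.7Q → Q* = 6.7250.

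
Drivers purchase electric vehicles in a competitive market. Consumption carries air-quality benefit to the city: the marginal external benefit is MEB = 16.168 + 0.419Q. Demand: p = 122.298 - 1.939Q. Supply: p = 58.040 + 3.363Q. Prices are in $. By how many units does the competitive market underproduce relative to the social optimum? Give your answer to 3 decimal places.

4.351 units

Market equilibrium (private): 58.040 + 3.363Q = 122.298 - 1.939Q → Q_m = 12.1196.
Social marginal benefit = demand + MEB = 138.466 - 1.520Q.
Set SMB = MC: 138.466 - 1.520Q = 58.040 + 3.363Q → Q* = 16.4706.
Gap = |12.1196 − 16.4706| = 4.3510.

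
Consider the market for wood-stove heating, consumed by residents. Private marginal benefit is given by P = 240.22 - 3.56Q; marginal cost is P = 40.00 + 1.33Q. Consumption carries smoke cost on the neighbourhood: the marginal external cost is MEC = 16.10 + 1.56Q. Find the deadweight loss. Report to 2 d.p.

Market equilibrium (private): 40.00 + 1.33Q = 240.22 - 3.56Q → Q_m = 40.9448.
Social marginal benefit = demand − MEC = 224.12 - 5.12Q.
Set SMB = MC: 224.12 - 5.12Q = 40.00 + 1.33Q → Q* = 28.5457.
Between Q* and Q_m the wedge MC − SMB runs linearly from 0 to MEC(Q_m), so the loss is a triangle.
DWL = ½ × 12.3991 × 79.9739 = 495.8022.

DWL = 495.80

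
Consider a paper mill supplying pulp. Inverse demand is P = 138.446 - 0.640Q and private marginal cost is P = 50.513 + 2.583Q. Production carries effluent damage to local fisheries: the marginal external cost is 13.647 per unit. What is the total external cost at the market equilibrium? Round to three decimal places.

372.331

Market equilibrium (private): 50.513 + 2.583Q = 138.446 - 0.640Q → Q_m = 27.2830.
Total external cost = MEC × Q_m = 13.647 × 27.2830 = 372.3311.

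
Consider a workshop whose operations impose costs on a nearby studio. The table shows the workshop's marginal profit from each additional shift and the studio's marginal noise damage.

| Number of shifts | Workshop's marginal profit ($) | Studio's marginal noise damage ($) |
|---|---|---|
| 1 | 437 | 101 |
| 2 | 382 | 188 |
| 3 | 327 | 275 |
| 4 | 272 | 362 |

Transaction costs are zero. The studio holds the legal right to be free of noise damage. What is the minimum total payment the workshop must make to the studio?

Efficient level: marginal profit ≥ marginal noise damage through level 3, so k* = 3.
With the studio holding the right, the workshop must at least compensate total damage at k*: 101 + 188 + 275 = 564.

$564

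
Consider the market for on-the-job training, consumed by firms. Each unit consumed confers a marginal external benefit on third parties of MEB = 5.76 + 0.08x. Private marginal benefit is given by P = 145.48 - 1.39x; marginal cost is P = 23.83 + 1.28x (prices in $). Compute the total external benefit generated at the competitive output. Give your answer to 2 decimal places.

$345.47

Market equilibrium (private): 23.83 + 1.28x = 145.48 - 1.39x → x_m = 45.5618.
Total external benefit = ∫₀^{x_m} (5.76 + 0.08x) dx = 5.76×45.5618 + ½×0.08×45.5618² = 345.4711.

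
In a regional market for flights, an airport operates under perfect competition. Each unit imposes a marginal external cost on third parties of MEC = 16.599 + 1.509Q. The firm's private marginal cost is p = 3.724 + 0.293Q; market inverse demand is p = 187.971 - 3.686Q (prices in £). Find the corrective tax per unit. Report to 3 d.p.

tax = £62.696 per unit

Social marginal cost = private MC + MEC = 20.323 + 1.802Q.
Set SMC = demand: 20.323 + 1.802Q = 187.971 - 3.686Q → Q* = 30.5481.
The Pigouvian tax equals MEC at Q*: 16.599 + 1.509×30.5481 = 62.6961.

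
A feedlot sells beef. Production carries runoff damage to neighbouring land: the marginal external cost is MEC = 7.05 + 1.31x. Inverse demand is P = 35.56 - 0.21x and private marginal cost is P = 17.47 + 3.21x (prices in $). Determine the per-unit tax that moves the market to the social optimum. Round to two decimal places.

Social marginal cost = private MC + MEC = 24.52 + 4.52x.
Set SMC = demand: 24.52 + 4.52x = 35.56 - 0.21x → x* = 2.3340.
The Pigouvian tax equals MEC at x*: 7.05 + 1.31×2.3340 = 10.1075.

tax = $10.11 per unit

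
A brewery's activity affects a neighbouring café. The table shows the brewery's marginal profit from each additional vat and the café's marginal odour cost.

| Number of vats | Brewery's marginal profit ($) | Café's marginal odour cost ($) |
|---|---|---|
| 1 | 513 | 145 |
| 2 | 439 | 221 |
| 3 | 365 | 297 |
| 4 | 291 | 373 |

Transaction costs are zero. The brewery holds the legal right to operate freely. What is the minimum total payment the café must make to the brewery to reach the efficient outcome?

Left alone the brewery would choose level 4 (marginal profit stays positive).
Efficient level: k* = 3 (marginal profit ≥ marginal odour cost through 3).
The café must at least cover the brewery's forgone profit from cutting 4→3: 291 = 291.

$291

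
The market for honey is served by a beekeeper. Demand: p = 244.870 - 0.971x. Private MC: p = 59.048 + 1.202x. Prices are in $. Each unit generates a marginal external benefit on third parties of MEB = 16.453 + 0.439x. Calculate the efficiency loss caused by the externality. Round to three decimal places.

DWL = $840.633

Market equilibrium (private): 59.048 + 1.202x = 244.870 - 0.971x → x_m = 85.5140.
Social marginal cost = private MC − MEB = 42.595 + 0.763x.
Set SMC = demand: 42.595 + 0.763x = 244.870 - 0.971x → x* = 116.6522.
Between x* and x_m the wedge demand − SMC runs linearly from 0 to MEB(x_m), so the loss is a triangle.
DWL = ½ × 31.1382 × 53.9937 = 840.6333.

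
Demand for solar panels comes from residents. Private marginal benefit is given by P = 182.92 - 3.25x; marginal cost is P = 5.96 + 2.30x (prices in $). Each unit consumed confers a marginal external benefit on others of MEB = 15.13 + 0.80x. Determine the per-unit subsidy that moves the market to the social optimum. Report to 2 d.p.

subsidy = $47.48 per unit

Social marginal benefit = demand + MEB = 198.05 - 2.45x.
Set SMB = MC: 198.05 - 2.45x = 5.96 + 2.30x → x* = 40.4400.
The Pigouvian subsidy equals MEB at x*: 15.13 + 0.80×40.4400 = 47.4820.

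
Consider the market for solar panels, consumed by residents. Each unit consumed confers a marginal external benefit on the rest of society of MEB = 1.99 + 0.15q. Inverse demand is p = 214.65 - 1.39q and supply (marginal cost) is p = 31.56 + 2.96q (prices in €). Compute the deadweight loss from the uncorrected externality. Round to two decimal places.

Market equilibrium (private): 31.56 + 2.96q = 214.65 - 1.39q → q_m = 42.0897.
Social marginal benefit = demand + MEB = 216.64 - 1.24q.
Set SMB = MC: 216.64 - 1.24q = 31.56 + 2.96q → q* = 44.0667.
Between q* and q_m the wedge SMB − MC runs linearly from 0 to MEB(q_m), so the loss is a triangle.
DWL = ½ × 1.9770 × 8.3034 = 8.2079.

DWL = €8.21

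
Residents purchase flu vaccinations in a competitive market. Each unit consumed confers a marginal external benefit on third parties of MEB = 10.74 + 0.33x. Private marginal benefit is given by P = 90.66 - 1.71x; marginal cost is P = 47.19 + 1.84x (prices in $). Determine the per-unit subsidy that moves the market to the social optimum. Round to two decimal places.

Social marginal benefit = demand + MEB = 101.40 - 1.38x.
Set SMB = MC: 101.40 - 1.38x = 47.19 + 1.84x → x* = 16.8354.
The Pigouvian subsidy equals MEB at x*: 10.74 + 0.33×16.8354 = 16.2957.

subsidy = $16.30 per unit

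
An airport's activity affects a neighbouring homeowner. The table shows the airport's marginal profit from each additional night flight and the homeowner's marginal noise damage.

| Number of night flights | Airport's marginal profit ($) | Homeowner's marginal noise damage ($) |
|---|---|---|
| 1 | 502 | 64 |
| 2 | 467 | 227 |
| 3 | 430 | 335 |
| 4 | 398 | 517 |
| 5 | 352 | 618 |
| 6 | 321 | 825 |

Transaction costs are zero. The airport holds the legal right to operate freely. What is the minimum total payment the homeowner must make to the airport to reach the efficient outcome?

Left alone the airport would choose level 6 (marginal profit stays positive).
Efficient level: k* = 3 (marginal profit ≥ marginal noise damage through 3).
The homeowner must at least cover the airport's forgone profit from cutting 6→3: 398 + 352 + 321 = 1071.

$1071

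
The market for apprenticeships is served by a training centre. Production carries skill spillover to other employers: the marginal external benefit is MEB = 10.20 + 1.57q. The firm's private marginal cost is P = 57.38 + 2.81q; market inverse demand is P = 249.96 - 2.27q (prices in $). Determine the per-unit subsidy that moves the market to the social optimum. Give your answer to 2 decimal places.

subsidy = $100.90 per unit

Social marginal cost = private MC − MEB = 47.18 + 1.24q.
Set SMC = demand: 47.18 + 1.24q = 249.96 - 2.27q → q* = 57.7721.
The Pigouvian subsidy equals MEB at q*: 10.20 + 1.57×57.7721 = 100.9022.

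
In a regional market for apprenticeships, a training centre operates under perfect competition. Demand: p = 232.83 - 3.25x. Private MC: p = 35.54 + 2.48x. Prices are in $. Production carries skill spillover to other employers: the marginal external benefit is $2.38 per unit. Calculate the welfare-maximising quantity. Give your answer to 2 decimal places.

Social marginal cost = private MC − MEB = 33.16 + 2.48x.
Set SMC = demand: 33.16 + 2.48x = 232.83 - 3.25x → x* = 34.8464.

x* = 34.85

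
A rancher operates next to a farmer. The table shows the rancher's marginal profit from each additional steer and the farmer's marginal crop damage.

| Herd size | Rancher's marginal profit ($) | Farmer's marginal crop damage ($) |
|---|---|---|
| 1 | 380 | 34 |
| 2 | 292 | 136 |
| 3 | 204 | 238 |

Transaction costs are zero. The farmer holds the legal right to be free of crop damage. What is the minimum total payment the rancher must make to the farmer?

Efficient level: marginal profit ≥ marginal crop damage through level 2, so k* = 2.
With the farmer holding the right, the rancher must at least compensate total damage at k*: 34 + 136 = 170.

$170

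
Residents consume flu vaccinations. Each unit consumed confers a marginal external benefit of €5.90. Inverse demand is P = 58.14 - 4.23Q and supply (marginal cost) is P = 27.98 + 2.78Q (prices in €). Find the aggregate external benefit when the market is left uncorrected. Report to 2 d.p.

Market equilibrium (private): 27.98 + 2.78Q = 58.14 - 4.23Q → Q_m = 4.3024.
Total external benefit = MEB × Q_m = 5.90 × 4.3024 = 25.3842.

€25.38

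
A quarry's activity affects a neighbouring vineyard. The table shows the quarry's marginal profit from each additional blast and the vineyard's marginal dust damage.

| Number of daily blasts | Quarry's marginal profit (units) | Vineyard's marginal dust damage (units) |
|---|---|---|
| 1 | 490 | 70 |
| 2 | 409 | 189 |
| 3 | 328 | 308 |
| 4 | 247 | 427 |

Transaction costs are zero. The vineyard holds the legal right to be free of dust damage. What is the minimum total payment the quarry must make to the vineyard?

Efficient level: marginal profit ≥ marginal dust damage through level 3, so k* = 3.
With the vineyard holding the right, the quarry must at least compensate total damage at k*: 70 + 189 + 308 = 567.

567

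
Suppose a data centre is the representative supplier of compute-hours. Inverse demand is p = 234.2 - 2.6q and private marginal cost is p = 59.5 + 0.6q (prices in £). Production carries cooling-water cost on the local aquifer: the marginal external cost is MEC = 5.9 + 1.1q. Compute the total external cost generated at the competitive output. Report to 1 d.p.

Market equilibrium (private): 59.5 + 0.6q = 234.2 - 2.6q → q_m = 54.5938.
Total external cost = ∫₀^{q_m} (5.9 + 1.1q) dq = 5.9×54.5938 + ½×1.1×54.5938² = 1961.3691.

£1961.4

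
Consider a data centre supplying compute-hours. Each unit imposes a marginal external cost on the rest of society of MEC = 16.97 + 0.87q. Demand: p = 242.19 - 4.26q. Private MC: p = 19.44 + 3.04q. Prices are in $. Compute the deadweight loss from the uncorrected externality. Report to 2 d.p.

DWL = $115.89

Market equilibrium (private): 19.44 + 3.04q = 242.19 - 4.26q → q_m = 30.5137.
Social marginal cost = private MC + MEC = 36.41 + 3.91q.
Set SMC = demand: 36.41 + 3.91q = 242.19 - 4.26q → q* = 25.1873.
Height of the DWL triangle at q_m is SMC(q_m) − demand(q_m) = MEC(q_m) = 43.5169.
DWL = ½ × 5.3264 × 43.5169 = 115.8942.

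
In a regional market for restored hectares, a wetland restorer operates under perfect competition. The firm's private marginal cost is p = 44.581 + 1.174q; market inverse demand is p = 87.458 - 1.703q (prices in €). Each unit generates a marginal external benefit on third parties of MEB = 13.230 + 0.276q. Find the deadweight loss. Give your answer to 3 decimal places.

Market equilibrium (private): 44.581 + 1.174q = 87.458 - 1.703q → q_m = 14.9034.
Social marginal cost = private MC − MEB = 31.351 + 0.898q.
Set SMC = demand: 31.351 + 0.898q = 87.458 - 1.703q → q* = 21.5713.
Height of the DWL triangle at q_m is demand(q_m) − SMC(q_m) = MEB(q_m) = 17.3433.
DWL = ½ × 6.6679 × 17.3433 = 57.8217.

DWL = €57.822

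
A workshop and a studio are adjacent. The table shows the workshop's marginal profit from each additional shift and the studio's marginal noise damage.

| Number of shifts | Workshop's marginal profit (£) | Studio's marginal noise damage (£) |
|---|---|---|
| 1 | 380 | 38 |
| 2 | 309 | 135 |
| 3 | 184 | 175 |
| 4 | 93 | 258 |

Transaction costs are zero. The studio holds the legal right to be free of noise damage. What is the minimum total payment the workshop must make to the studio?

£348

Efficient level: marginal profit ≥ marginal noise damage through level 3, so k* = 3.
With the studio holding the right, the workshop must at least compensate total damage at k*: 38 + 135 + 175 = 348.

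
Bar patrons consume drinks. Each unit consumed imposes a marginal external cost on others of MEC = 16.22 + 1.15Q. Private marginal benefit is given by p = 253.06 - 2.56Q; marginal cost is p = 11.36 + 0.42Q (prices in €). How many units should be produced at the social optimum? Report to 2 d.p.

Q* = 54.60

Social marginal benefit = demand − MEC = 236.84 - 3.71Q.
Set SMB = MC: 236.84 - 3.71Q = 11.36 + 0.42Q → Q* = 54.5956.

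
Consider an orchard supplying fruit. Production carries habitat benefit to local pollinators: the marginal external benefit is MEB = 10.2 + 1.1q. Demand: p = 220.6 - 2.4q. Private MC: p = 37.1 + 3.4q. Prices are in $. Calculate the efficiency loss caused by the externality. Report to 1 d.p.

Market equilibrium (private): 37.1 + 3.4q = 220.6 - 2.4q → q_m = 31.6379.
Social marginal cost = private MC − MEB = 26.9 + 2.3q.
Set SMC = demand: 26.9 + 2.3q = 220.6 - 2.4q → q* = 41.2128.
The loss is the area between SMC and demand from q* to q_m; with linear curves that's a triangle of height MEB(q_m).
DWL = ½ × 9.5749 × 45.0017 = 215.4434.

DWL = $215.4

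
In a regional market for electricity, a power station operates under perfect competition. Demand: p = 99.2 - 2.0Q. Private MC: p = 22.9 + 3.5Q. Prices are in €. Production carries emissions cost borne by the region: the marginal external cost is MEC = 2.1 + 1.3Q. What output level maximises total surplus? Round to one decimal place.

Q* = 10.9

Social marginal cost = private MC + MEC = 25.0 + 4.8Q.
Set SMC = demand: 25.0 + 4.8Q = 99.2 - 2.0Q → Q* = 10.9118.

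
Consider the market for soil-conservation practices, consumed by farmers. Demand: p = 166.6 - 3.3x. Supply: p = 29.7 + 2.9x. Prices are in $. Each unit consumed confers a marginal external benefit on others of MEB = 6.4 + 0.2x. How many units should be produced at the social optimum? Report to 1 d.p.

Social marginal benefit = demand + MEB = 173.0 - 3.1x.
Set SMB = MC: 173.0 - 3.1x = 29.7 + 2.9x → x* = 23.8833.

x* = 23.9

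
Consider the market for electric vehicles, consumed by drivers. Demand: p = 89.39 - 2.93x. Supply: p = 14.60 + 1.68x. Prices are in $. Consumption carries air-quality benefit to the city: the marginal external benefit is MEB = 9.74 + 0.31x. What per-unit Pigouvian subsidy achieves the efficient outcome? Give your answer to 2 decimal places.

Social marginal benefit = demand + MEB = 99.13 - 2.62x.
Set SMB = MC: 99.13 - 2.62x = 14.60 + 1.68x → x* = 19.6581.
The Pigouvian subsidy equals MEB at x*: 9.74 + 0.31×19.6581 = 15.8340.

subsidy = $15.83 per unit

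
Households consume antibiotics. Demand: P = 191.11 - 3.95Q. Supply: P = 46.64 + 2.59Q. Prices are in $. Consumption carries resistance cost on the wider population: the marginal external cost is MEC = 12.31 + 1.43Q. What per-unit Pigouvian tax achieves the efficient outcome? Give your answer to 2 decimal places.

Social marginal benefit = demand − MEC = 178.80 - 5.38Q.
Set SMB = MC: 178.80 - 5.38Q = 46.64 + 2.59Q → Q* = 16.5822.
The Pigouvian tax equals MEC at Q*: 12.31 + 1.43×16.5822 = 36.0225.

tax = $36.02 per unit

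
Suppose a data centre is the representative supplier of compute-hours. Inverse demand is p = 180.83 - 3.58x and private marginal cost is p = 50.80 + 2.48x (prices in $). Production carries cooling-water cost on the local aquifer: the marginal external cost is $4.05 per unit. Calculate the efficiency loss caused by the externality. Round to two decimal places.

Market equilibrium (private): 50.80 + 2.48x = 180.83 - 3.58x → x_m = 21.4571.
Social marginal cost = private MC + MEC = 54.85 + 2.48x.
Set SMC = demand: 54.85 + 2.48x = 180.83 - 3.58x → x* = 20.7888.
The welfare-loss triangle has base |x_m − x*| and height MEC(x_m) (the vertical gap between SMC and demand is zero at x* and MEC at x_m).
DWL = ½ × 0.6683 × 4.0500 = 1.3533.

DWL = $1.35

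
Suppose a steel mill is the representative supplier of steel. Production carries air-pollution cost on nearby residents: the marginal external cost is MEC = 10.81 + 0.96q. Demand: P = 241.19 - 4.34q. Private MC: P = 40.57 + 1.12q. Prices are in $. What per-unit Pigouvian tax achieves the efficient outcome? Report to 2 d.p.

tax = $39.19 per unit

Social marginal cost = private MC + MEC = 51.38 + 2.08q.
Set SMC = demand: 51.38 + 2.08q = 241.19 - 4.34q → q* = 29.5654.
The Pigouvian tax equals MEC at q*: 10.81 + 0.96×29.5654 = 39.1928.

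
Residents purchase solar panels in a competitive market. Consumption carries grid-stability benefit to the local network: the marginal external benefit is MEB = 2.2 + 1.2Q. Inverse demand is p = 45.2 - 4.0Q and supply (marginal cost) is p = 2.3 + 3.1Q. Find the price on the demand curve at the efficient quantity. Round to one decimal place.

Social marginal benefit = demand + MEB = 47.4 - 2.8Q.
Set SMB = MC: 47.4 - 2.8Q = 2.3 + 3.1Q → Q* = 7.6441.
Consumer price on the demand curve at Q*: 45.2 − 4.0×7.6441 = 14.6236.

P = 14.6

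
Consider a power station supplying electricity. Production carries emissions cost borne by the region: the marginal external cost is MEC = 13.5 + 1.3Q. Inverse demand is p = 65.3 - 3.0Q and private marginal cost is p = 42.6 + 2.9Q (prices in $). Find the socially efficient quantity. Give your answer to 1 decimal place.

Q* = 1.3

Social marginal cost = private MC + MEC = 56.1 + 4.2Q.
Set SMC = demand: 56.1 + 4.2Q = 65.3 - 3.0Q → Q* = 1.2778.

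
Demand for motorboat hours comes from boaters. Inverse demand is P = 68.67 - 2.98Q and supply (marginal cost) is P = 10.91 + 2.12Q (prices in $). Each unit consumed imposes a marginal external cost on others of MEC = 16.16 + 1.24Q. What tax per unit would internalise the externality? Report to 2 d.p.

Social marginal benefit = demand − MEC = 52.51 - 4.22Q.
Set SMB = MC: 52.51 - 4.22Q = 10.91 + 2.12Q → Q* = 6.5615.
The Pigouvian tax equals MEC at Q*: 16.16 + 1.24×6.5615 = 24.2963.

tax = $24.30 per unit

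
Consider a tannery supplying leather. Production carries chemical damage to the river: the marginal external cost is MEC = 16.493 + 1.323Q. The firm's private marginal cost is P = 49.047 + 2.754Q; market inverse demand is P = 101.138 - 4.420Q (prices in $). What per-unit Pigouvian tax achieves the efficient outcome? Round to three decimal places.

tax = $22.036 per unit

Social marginal cost = private MC + MEC = 65.540 + 4.077Q.
Set SMC = demand: 65.540 + 4.077Q = 101.138 - 4.420Q → Q* = 4.1895.
The Pigouvian tax equals MEC at Q*: 16.493 + 1.323×4.1895 = 22.0357.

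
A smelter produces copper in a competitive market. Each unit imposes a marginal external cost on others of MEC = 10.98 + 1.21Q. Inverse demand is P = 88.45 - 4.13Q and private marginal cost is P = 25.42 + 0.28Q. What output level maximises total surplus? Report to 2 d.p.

Social marginal cost = private MC + MEC = 36.40 + 1.49Q.
Set SMC = demand: 36.40 + 1.49Q = 88.45 - 4.13Q → Q* = 9.2616.

Q* = 9.26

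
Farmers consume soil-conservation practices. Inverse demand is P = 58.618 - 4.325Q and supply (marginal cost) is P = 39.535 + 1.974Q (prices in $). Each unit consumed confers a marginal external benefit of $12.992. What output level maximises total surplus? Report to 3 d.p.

Q* = 5.092

Social marginal benefit = demand + MEB = 71.610 - 4.325Q.
Set SMB = MC: 71.610 - 4.325Q = 39.535 + 1.974Q → Q* = 5.0921.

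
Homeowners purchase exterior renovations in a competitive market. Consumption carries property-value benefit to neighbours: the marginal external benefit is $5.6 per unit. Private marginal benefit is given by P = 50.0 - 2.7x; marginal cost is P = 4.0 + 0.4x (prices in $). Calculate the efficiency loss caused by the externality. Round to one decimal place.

Market equilibrium (private): 4.0 + 0.4x = 50.0 - 2.7x → x_m = 14.8387.
Social marginal benefit = demand + MEB = 55.6 - 2.7x.
Set SMB = MC: 55.6 - 2.7x = 4.0 + 0.4x → x* = 16.6452.
The welfare-loss triangle has base |x_m − x*| and height MEB(x_m) (the vertical gap between SMB and MC is zero at x* and MEB at x_m).
DWL = ½ × 1.8065 × 5.6000 = 5.0582.

DWL = $5.1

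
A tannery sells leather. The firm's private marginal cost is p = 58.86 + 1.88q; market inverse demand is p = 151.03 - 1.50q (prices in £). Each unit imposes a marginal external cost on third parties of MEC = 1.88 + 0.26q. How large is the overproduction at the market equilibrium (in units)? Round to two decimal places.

2.46 units

Market equilibrium (private): 58.86 + 1.88q = 151.03 - 1.50q → q_m = 27.2692.
Social marginal cost = private MC + MEC = 60.74 + 2.14q.
Set SMC = demand: 60.74 + 2.14q = 151.03 - 1.50q → q* = 24.8049.
Gap = |27.2692 − 24.8049| = 2.4643.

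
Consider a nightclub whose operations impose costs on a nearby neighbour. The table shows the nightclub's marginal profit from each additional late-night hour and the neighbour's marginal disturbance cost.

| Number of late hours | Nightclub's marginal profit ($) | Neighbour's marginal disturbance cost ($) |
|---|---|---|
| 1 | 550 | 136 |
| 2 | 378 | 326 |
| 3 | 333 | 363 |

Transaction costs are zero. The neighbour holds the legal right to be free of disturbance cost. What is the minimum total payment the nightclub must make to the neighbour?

$462

Efficient level: marginal profit ≥ marginal disturbance cost through level 2, so k* = 2.
With the neighbour holding the right, the nightclub must at least compensate total damage at k*: 136 + 326 = 462.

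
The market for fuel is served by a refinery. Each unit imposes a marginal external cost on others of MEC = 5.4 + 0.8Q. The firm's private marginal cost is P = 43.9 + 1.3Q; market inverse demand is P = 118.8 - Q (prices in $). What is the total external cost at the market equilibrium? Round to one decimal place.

$600.0

Market equilibrium (private): 43.9 + 1.3Q = 118.8 - Q → Q_m = 32.5652.
Total external cost = ∫₀^{Q_m} (5.4 + 0.8Q) dQ = 5.4×32.5652 + ½×0.8×32.5652² = 600.0490.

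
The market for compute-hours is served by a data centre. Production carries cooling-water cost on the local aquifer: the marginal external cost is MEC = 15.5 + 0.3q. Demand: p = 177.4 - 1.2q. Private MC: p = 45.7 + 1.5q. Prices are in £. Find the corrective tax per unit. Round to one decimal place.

tax = £27.1 per unit

Social marginal cost = private MC + MEC = 61.2 + 1.8q.
Set SMC = demand: 61.2 + 1.8q = 177.4 - 1.2q → q* = 38.7333.
The Pigouvian tax equals MEC at q*: 15.5 + 0.3×38.7333 = 27.1200.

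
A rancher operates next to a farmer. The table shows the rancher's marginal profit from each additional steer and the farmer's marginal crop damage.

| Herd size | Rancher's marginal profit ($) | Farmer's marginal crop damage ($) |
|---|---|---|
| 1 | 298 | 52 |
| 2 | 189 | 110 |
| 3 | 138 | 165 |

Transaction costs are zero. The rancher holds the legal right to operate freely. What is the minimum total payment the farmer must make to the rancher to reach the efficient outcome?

Left alone the rancher would choose level 3 (marginal profit stays positive).
Efficient level: k* = 2 (marginal profit ≥ marginal crop damage through 2).
The farmer must at least cover the rancher's forgone profit from cutting 3→2: 138 = 138.

$138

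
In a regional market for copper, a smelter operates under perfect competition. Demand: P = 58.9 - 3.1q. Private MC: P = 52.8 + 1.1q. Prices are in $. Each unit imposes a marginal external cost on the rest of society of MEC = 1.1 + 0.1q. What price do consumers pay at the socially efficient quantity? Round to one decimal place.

Social marginal cost = private MC + MEC = 53.9 + 1.2q.
Set SMC = demand: 53.9 + 1.2q = 58.9 - 3.1q → q* = 1.1628.
Consumer price on the demand curve at q*: 58.9 − 3.1×1.1628 = 55.2953.

P = $55.3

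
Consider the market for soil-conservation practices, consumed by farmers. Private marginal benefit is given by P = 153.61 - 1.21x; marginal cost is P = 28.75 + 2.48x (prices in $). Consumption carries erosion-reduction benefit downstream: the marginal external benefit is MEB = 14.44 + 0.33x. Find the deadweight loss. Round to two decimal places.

DWL = $97.57

Market equilibrium (private): 28.75 + 2.48x = 153.61 - 1.21x → x_m = 33.8374.
Social marginal benefit = demand + MEB = 168.05 - 0.88x.
Set SMB = MC: 168.05 - 0.88x = 28.75 + 2.48x → x* = 41.4583.
The loss is the area between SMB and MC from x* to x_m; with linear curves that's a triangle of height MEB(x_m).
DWL = ½ × 7.6209 × 25.6063 = 97.5715.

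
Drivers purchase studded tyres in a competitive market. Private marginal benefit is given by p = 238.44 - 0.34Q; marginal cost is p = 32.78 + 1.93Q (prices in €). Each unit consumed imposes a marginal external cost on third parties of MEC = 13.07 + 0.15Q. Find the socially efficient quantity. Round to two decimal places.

Q* = 79.58

Social marginal benefit = demand − MEC = 225.37 - 0.49Q.
Set SMB = MC: 225.37 - 0.49Q = 32.78 + 1.93Q → Q* = 79.5826.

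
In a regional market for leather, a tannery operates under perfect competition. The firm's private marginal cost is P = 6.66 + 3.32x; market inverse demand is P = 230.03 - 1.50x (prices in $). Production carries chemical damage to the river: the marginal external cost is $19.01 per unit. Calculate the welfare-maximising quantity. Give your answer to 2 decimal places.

Social marginal cost = private MC + MEC = 25.67 + 3.32x.
Set SMC = demand: 25.67 + 3.32x = 230.03 - 1.50x → x* = 42.3983.

x* = 42.40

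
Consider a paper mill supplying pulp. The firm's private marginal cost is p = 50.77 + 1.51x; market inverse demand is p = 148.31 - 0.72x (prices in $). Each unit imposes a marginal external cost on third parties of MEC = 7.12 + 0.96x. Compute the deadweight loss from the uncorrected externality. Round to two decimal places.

DWL = $378.03

Market equilibrium (private): 50.77 + 1.51x = 148.31 - 0.72x → x_m = 43.7399.
Social marginal cost = private MC + MEC = 57.89 + 2.47x.
Set SMC = demand: 57.89 + 2.47x = 148.31 - 0.72x → x* = 28.3448.
Between x* and x_m the wedge SMC − demand runs linearly from 0 to MEC(x_m), so the loss is a triangle.
DWL = ½ × 15.3951 × 49.1103 = 378.0290.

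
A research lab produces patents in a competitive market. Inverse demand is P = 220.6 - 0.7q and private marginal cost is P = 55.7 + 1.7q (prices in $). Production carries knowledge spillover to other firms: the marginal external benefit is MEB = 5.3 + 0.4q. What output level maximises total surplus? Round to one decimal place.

Social marginal cost = private MC − MEB = 50.4 + 1.3q.
Set SMC = demand: 50.4 + 1.3q = 220.6 - 0.7q → q* = 85.1000.

q* = 85.1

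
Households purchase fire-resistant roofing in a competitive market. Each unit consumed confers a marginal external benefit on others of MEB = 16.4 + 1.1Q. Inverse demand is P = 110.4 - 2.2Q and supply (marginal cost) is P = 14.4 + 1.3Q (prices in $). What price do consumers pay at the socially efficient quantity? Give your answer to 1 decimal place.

P = $7.4

Social marginal benefit = demand + MEB = 126.8 - 1.1Q.
Set SMB = MC: 126.8 - 1.1Q = 14.4 + 1.3Q → Q* = 46.8333.
Consumer price on the demand curve at Q*: 110.4 − 2.2×46.8333 = 7.3667.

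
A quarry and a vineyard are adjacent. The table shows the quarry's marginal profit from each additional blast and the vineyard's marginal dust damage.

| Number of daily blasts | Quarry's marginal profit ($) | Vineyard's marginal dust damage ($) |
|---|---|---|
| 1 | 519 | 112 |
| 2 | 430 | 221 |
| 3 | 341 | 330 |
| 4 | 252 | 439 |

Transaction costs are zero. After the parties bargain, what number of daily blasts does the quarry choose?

Bargaining reaches the level where marginal profit last exceeds marginal dust damage.
That holds through level 3 (341 ≥ 330) but not at 4 (252 < 439).

3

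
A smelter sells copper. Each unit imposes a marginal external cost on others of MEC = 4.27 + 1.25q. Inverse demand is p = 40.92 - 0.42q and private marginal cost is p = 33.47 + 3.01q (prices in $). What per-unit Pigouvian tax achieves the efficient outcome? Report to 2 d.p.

tax = $5.12 per unit

Social marginal cost = private MC + MEC = 37.74 + 4.26q.
Set SMC = demand: 37.74 + 4.26q = 40.92 - 0.42q → q* = 0.6795.
The Pigouvian tax equals MEC at q*: 4.27 + 1.25×0.6795 = 5.1194.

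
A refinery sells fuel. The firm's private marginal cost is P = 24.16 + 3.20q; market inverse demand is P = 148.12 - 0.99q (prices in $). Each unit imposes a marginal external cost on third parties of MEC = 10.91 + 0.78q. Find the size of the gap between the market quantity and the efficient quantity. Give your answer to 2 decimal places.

Market equilibrium (private): 24.16 + 3.20q = 148.12 - 0.99q → q_m = 29.5847.
Social marginal cost = private MC + MEC = 35.07 + 3.98q.
Set SMC = demand: 35.07 + 3.98q = 148.12 - 0.99q → q* = 22.7465.
Gap = |29.5847 − 22.7465| = 6.8382.

6.84 units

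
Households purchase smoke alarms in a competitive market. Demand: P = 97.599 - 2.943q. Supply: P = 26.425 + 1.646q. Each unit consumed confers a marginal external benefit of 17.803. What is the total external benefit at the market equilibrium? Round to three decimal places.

276.119

Market equilibrium (private): 26.425 + 1.646q = 97.599 - 2.943q → q_m = 15.5097.
Total external benefit = MEB × q_m = 17.803 × 15.5097 = 276.1192.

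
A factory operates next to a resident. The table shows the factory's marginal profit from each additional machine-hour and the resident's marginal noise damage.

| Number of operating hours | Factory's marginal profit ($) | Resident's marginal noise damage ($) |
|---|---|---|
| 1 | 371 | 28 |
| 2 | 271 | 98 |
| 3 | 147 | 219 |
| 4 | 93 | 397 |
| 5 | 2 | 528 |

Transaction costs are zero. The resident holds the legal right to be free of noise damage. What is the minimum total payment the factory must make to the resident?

Efficient level: marginal profit ≥ marginal noise damage through level 2, so k* = 2.
With the resident holding the right, the factory must at least compensate total damage at k*: 28 + 98 = 126.

$126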